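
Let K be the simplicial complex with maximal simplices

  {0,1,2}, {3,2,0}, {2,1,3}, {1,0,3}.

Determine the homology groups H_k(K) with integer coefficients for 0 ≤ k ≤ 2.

Fix the vertex order 0 < 1 < 2 < 3 and write every simplex with vertices in increasing order. Then dim K = 2 and the simplices of K are:

  0-simplices (4): [0], [1], [2], [3]
  1-simplices (6): [0,1], [0,2], [0,3], [1,2], [1,3], [2,3]
  2-simplices (4): [0,1,2], [0,1,3], [0,2,3], [1,2,3]

Hence C_0 ≅ Z^4, C_1 ≅ Z^6, C_2 ≅ Z^4.

Boundary ∂_1: C_1 → C_0 sends each edge [p,q] (with p < q) to q − p.
The 4×6 boundary matrix has rank 3 and Smith normal form diag(1,1,1).

The boundary map ∂_2: C_2 → C_1 sends each 2-simplex [p,q,r] to [q,r] − [p,r] + [p,q]. For instance
  ∂[0,2,3] = [2,3] − [0,3] + [0,2],
  ∂[1,2,3] = [2,3] − [1,3] + [1,2].
The resulting 6×4 matrix has rank 3, and its Smith normal form has invariant factors (1,1,1).

From H_k ≅ ker(∂_k) / im(∂_{k+1}) we obtain:

  H_0: rank C_0 − rank ∂_1 = 4 − 3 = 1, and the invariant factors of ∂_1 are all 1, so H_0 ≅ Z.
  H_1: rank ker ∂_1 − rank ∂_2 = (6 − 3) − 3 = 0, and the invariant factors of ∂_2 are all 1, so H_1 ≅ 0.
  H_2: rank ker ∂_2 − rank ∂_3 = (4 − 3) − 0 = 1, and there is no ∂_3, so H_2 ≅ Z.

As a check, the Euler characteristic is 4 − 6 + 4 = 2, which agrees with 1 − 0 + 1 = 2.

H_0 ≅ Z,  H_1 = 0,  H_2 ≅ Z.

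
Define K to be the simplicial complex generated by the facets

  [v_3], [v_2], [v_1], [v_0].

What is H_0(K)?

Order the vertices as v_0 < v_1 < v_2 < v_3. Listing each simplex with vertices in this order, K has dimension 0 with simplices:

  0-simplices (4): [v_0], [v_1], [v_2], [v_3]

Hence C_0 ≅ Z^4.

From H_k ≅ ker(∂_k) / im(∂_{k+1}) we obtain:

  H_0: rank C_0 − rank ∂_1 = 4 − 0 = 4, and there is no ∂_1, so H_0 ≅ Z^4.

H_0 = Z^4.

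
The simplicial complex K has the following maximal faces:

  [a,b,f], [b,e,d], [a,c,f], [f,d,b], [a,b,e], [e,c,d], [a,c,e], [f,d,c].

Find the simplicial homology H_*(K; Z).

Take the total order a < b < c < d < e < f on the vertex set. Then K (dimension 2) consists of the simplices:

  0-simplices (6): a, b, c, d, e, f
  1-simplices (12): ab, ac, ae, af, bd, be, bf, cd, ce, cf, de, df
  2-simplices (8): abe, abf, ace, acf, bde, bdf, cde, cdf

so the chain groups are C_0 ≅ Z^6, C_1 ≅ Z^12, C_2 ≅ Z^8.

The boundary map ∂_1: C_1 → C_0 sends each edge [p,q] (with p < q) to q − p.
The resulting 6×12 matrix has rank 5, and its Smith normal form has invariant factors (1,1,1,1,1).

∂_2: C_2 → C_1 maps a triangle to the signed sum of its edges. For instance
  ∂abe = be − ae + ab,
  ∂bdf = df − bf + bd.
As a 12×8 matrix over Z this has rank 7, with invariant factors (1,1,1,1,1,1,1).

From H_k ≅ ker(∂_k) / im(∂_{k+1}) we obtain:

  H_0: rank C_0 − rank ∂_1 = 6 − 5 = 1, and the invariant factors of ∂_1 are all 1, so H_0 ≅ Z.
  H_1: rank ker ∂_1 − rank ∂_2 = (12 − 5) − 7 = 0, and the invariant factors of ∂_2 are all 1, so H_1 ≅ 0.
  H_2: rank ker ∂_2 − rank ∂_3 = (8 − 7) − 0 = 1, and there is no ∂_3, so H_2 ≅ Z.

H_0 = Z,  H_1 = 0,  H_2 = Z.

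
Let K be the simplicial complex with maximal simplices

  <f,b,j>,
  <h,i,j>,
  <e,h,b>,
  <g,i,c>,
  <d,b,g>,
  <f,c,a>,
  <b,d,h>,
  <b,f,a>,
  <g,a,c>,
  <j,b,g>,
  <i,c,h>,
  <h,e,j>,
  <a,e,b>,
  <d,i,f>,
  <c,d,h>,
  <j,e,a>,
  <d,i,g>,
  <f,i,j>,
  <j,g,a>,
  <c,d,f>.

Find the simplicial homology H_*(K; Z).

Take the total order a < b < c < d < e < f < g < h < i < j on the vertex set. Then K (dimension 2) consists of the simplices:

  0-simplices (10): a, b, c, d, e, f, g, h, i, j
  1-simplices (30): ab, ac, ae, af, ag, aj, bd, be, bf, bg, bh, bj, cd, cf, cg, ch, ci, df, dg, dh, di, eh, ej, fi, fj, gi, gj, hi, hj, ij
  2-simplices (20): abe, abf, acf, acg, aej, agj, bdg, bdh, beh, bfj, bgj, cdf, cdh, cgi, chi, dfi, dgi, ehj, fij, hij

so the chain groups are C_0 ≅ Z^10, C_1 ≅ Z^30, C_2 ≅ Z^20.

Boundary ∂_1: C_1 → C_0 is given by ∂[p,q] = [q] − [p]. For instance
  ∂af = f − a.
As a 10×30 matrix over Z this has rank 9, with invariant factors (1,1,1,1,1,1,1,1,1).

Boundary ∂_2: C_2 → C_1 acts by ∂[p,q,r] = [q,r] − [p,r] + [p,q]. For instance
  ∂chi = hi − ci + ch,
  ∂acf = cf − af + ac.
The resulting 30×20 matrix has rank 20, and its Smith normal form has invariant factors (1,1,1,1,1,1,1,1,1,1,1,1,1,1,1,1,1,1,1,2).

Reading off H_k = ker ∂_k / im ∂_{k+1}:

  H_0: rank C_0 − rank ∂_1 = 10 − 9 = 1, and the invariant factors of ∂_1 are all 1, so H_0 ≅ Z.
  H_1: rank ker ∂_1 − rank ∂_2 = (30 − 9) − 20 = 1, and ∂_2 has invariant factor 2 > 1, so H_1 ≅ Z ⊕ Z/2.
  H_2: rank ker ∂_2 − rank ∂_3 = (20 − 20) − 0 = 0, and there is no ∂_3, so H_2 ≅ 0.

H_0 ≅ Z,  H_1 ≅ Z ⊕ Z/2,  H_2 = 0.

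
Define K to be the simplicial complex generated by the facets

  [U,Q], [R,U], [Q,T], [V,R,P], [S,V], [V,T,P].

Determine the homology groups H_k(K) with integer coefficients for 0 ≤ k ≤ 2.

Take the total order P < Q < R < S < T < U < V on the vertex set. Then K (dimension 2) consists of the simplices:

  0-simplices (7): P, Q, R, S, T, U, V
  1-simplices (9): PR, PT, PV, QT, QU, RU, RV, SV, TV
  2-simplices (2): PRV, PTV

giving chain groups C_0 ≅ Z^7, C_1 ≅ Z^9, C_2 ≅ Z^2.

The boundary map ∂_1: C_1 → C_0 sends each edge [p,q] (with p < q) to q − p.
The resulting 7×9 matrix has rank 6, and its Smith normal form has invariant factors (1,1,1,1,1,1).

Boundary ∂_2: C_2 → C_1 acts by ∂[p,q,r] = [q,r] − [p,r] + [p,q]. For instance
  ∂PTV = TV − PV + PT,
  ∂PRV = RV − PV + PR.
The resulting 9×2 matrix has rank 2, and its Smith normal form has invariant factors (1,1).

Now H_k = ker ∂_k / im ∂_{k+1}, so:

  H_0: rank C_0 − rank ∂_1 = 7 − 6 = 1, and the invariant factors of ∂_1 are all 1, so H_0 = Z.
  H_1: rank ker ∂_1 − rank ∂_2 = (9 − 6) − 2 = 1, and the invariant factors of ∂_2 are all 1, so H_1 = Z.
  H_2: rank ker ∂_2 − rank ∂_3 = (2 − 2) − 0 = 0, and there is no ∂_3, so H_2 = 0.

As a check, the Euler characteristic is 7 − 9 + 2 = 0, which agrees with 1 − 1 + 0 = 0.

H_0 = Z,  H_1 = Z,  H_2 = 0.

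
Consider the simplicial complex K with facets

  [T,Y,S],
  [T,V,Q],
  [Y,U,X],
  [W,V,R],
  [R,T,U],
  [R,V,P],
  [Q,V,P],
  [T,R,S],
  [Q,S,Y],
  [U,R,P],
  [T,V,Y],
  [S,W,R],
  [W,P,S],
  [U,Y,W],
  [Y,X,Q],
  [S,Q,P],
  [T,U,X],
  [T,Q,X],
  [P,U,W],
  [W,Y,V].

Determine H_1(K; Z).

H_1 ≅ Z ⊕ Z/2.

Take the total order P < Q < R < S < T < U < V < W < X < Y on the vertex set. Then K (dimension 2) consists of the simplices:

  0-simplices (10): P, Q, R, S, T, U, V, W, X, Y
  1-simplices (30): PQ, PR, PS, PU, PV, PW, QS, QT, QV, QX, QY, RS, RT, RU, RV, RW, ST, SW, SY, TU, TV, TX, TY, UW, UX, UY, VW, VY, WY, XY
  2-simplices (20): PQS, PQV, PRU, PRV, PSW, PUW, QSY, QTV, QTX, QXY, RST, RSW, RTU, RVW, STY, TUX, TVY, UWY, UXY, VWY

so the chain groups are C_0 ≅ Z^10, C_1 ≅ Z^30, C_2 ≅ Z^20.

Boundary ∂_1: C_1 → C_0 is given by ∂[p,q] = [q] − [p]. For instance
  ∂QX = X − Q.
The resulting 10×30 matrix has rank 9, and its Smith normal form has invariant factors (1,1,1,1,1,1,1,1,1).

∂_2: C_2 → C_1 maps a triangle to the signed sum of its edges. For instance
  ∂VWY = WY − VY + VW,
  ∂QSY = SY − QY + QS.
The 30×20 boundary matrix has rank 20 and Smith normal form diag(1,1,1,1,1,1,1,1,1,1,1,1,1,1,1,1,1,1,1,2).

Reading off H_k = ker ∂_k / im ∂_{k+1}:

  H_1: rank ker ∂_1 − rank ∂_2 = (30 − 9) − 20 = 1, and ∂_2 has invariant factor 2 > 1, so H_1 ≅ Z ⊕ Z/2.

(K is a triangulation of the Klein bottle.)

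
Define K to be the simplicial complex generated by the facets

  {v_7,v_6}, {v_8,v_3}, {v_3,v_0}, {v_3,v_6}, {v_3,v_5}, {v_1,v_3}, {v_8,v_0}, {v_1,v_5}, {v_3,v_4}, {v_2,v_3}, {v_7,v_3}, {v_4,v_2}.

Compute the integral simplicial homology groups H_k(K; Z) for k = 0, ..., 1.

H_0 ≅ Z,  H_1 ≅ Z^4.

We work with the vertex ordering v_0 < v_1 < v_2 < v_3 < v_4 < v_5 < v_6 < v_7 < v_8. The simplices of K, each written with vertices in increasing order, are:

  0-simplices (9): [v_0], [v_1], [v_2], [v_3], [v_4], [v_5], [v_6], [v_7], [v_8]
  1-simplices (12): [v_0,v_3], [v_0,v_8], [v_1,v_3], [v_1,v_5], [v_2,v_3], [v_2,v_4], [v_3,v_4], [v_3,v_5], [v_3,v_6], [v_3,v_7], [v_3,v_8], [v_6,v_7]

so the chain groups are C_0 ≅ Z^9, C_1 ≅ Z^12.

The boundary map ∂_1: C_1 → C_0 sends each edge [p,q] (with p < q) to q − p. For instance
  ∂[v_3,v_7] = [v_7] − [v_3].
As a 9×12 matrix over Z this has rank 8, with invariant factors (1,1,1,1,1,1,1,1).

Now H_k = ker ∂_k / im ∂_{k+1}, so:

  H_0: rank C_0 − rank ∂_1 = 9 − 8 = 1, and the invariant factors of ∂_1 are all 1, so H_0 = Z.
  H_1: rank ker ∂_1 − rank ∂_2 = (12 − 8) − 0 = 4, and there is no ∂_2, so H_1 = Z^4.

(K is a triangulation of a wedge of 4 circles.)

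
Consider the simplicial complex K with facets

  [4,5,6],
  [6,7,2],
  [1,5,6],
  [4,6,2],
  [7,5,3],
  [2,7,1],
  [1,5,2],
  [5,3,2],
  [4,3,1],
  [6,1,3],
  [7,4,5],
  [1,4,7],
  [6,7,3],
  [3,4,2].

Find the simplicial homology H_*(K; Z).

H_0 = Z,  H_1 = Z^2,  H_2 = Z.

Take the total order 1 < 2 < 3 < 4 < 5 < 6 < 7 on the vertex set. Then K (dimension 2) consists of the simplices:

  0-simplices (7): [1], [2], [3], [4], [5], [6], [7]
  1-simplices (21): [1,2], [1,3], [1,4], [1,5], [1,6], [1,7], [2,3], [2,4], [2,5], [2,6], [2,7], [3,4], [3,5], [3,6], [3,7], [4,5], [4,6], [4,7], [5,6], [5,7], [6,7]
  2-simplices (14): [1,2,5], [1,2,7], [1,3,4], [1,3,6], [1,4,7], [1,5,6], [2,3,4], [2,3,5], [2,4,6], [2,6,7], [3,5,7], [3,6,7], [4,5,6], [4,5,7]

giving chain groups C_0 ≅ Z^7, C_1 ≅ Z^21, C_2 ≅ Z^14.

∂_1: C_1 → C_0 maps an edge to its endpoints' difference, ∂[p,q] = q − p.
This gives a 7×21 integer matrix of rank 6; reducing to Smith normal form yields diagonal entries (1,1,1,1,1,1).

Boundary ∂_2: C_2 → C_1 acts by ∂[p,q,r] = [q,r] − [p,r] + [p,q]. For instance
  ∂[1,3,6] = [3,6] − [1,6] + [1,3],
  ∂[1,4,7] = [4,7] − [1,7] + [1,4].
This gives a 21×14 integer matrix of rank 13; reducing to Smith normal form yields diagonal entries (1,1,1,1,1,1,1,1,1,1,1,1,1).

Now H_k = ker ∂_k / im ∂_{k+1}, so:

  H_0: rank C_0 − rank ∂_1 = 7 − 6 = 1, and the invariant factors of ∂_1 are all 1, so H_0 = Z.
  H_1: rank ker ∂_1 − rank ∂_2 = (21 − 6) − 13 = 2, and the invariant factors of ∂_2 are all 1, so H_1 = Z^2.
  H_2: rank ker ∂_2 − rank ∂_3 = (14 − 13) − 0 = 1, and there is no ∂_3, so H_2 = Z.

As a check, the Euler characteristic is 7 − 21 + 14 = 0, which agrees with 1 − 2 + 1 = 0.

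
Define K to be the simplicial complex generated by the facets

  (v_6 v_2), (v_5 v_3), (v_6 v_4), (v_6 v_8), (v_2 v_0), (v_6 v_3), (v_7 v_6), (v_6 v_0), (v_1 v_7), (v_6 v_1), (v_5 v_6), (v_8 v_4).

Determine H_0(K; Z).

H_0 = Z.

Order the vertices as v_0 < v_1 < v_2 < v_3 < v_4 < v_5 < v_6 < v_7 < v_8. Listing each simplex with vertices in this order, K has dimension 1 with simplices:

  0-simplices (9): [v_0], [v_1], [v_2], [v_3], [v_4], [v_5], [v_6], [v_7], [v_8]
  1-simplices (12): [v_0,v_2], [v_0,v_6], [v_1,v_6], [v_1,v_7], [v_2,v_6], [v_3,v_5], [v_3,v_6], [v_4,v_6], [v_4,v_8], [v_5,v_6], [v_6,v_7], [v_6,v_8]

giving chain groups C_0 ≅ Z^9, C_1 ≅ Z^12.

∂_1: C_1 → C_0 maps an edge to its endpoints' difference, ∂[p,q] = q − p.
As a 9×12 matrix over Z this has rank 8, with invariant factors (1,1,1,1,1,1,1,1).

Reading off H_k = ker ∂_k / im ∂_{k+1}:

  H_0: rank C_0 − rank ∂_1 = 9 − 8 = 1, and the invariant factors of ∂_1 are all 1, so H_0 ≅ Z.

(K is a triangulation of a wedge of 4 circles.)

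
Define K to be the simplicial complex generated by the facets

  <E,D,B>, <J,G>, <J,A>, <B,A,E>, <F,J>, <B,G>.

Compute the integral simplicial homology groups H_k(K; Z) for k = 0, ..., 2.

H_0 ≅ Z,  H_1 ≅ Z,  H_2 = 0.

Take the total order A < B < D < E < F < G < J on the vertex set. Then K (dimension 2) consists of the simplices:

  0-simplices (7): A, B, D, E, F, G, J
  1-simplices (9): AB, AE, AJ, BD, BE, BG, DE, FJ, GJ
  2-simplices (2): ABE, BDE

giving chain groups C_0 ≅ Z^7, C_1 ≅ Z^9, C_2 ≅ Z^2.

∂_1: C_1 → C_0 is given by ∂[p,q] = [q] − [p].
As a 7×9 matrix over Z this has rank 6, with invariant factors (1,1,1,1,1,1).

The boundary map ∂_2: C_2 → C_1 acts by ∂[p,q,r] = [q,r] − [p,r] + [p,q]. For instance
  ∂BDE = DE − BE + BD,
  ∂ABE = BE − AE + AB.
As a 9×2 matrix over Z this has rank 2, with invariant factors (1,1).

Reading off H_k = ker ∂_k / im ∂_{k+1}:

  H_0: rank C_0 − rank ∂_1 = 7 − 6 = 1, and the invariant factors of ∂_1 are all 1, so H_0 = Z.
  H_1: rank ker ∂_1 − rank ∂_2 = (9 − 6) − 2 = 1, and the invariant factors of ∂_2 are all 1, so H_1 = Z.
  H_2: rank ker ∂_2 − rank ∂_3 = (2 − 2) − 0 = 0, and there is no ∂_3, so H_2 = 0.

As a check, the Euler characteristic is 7 − 9 + 2 = 0, which agrees with 1 − 1 + 0 = 0.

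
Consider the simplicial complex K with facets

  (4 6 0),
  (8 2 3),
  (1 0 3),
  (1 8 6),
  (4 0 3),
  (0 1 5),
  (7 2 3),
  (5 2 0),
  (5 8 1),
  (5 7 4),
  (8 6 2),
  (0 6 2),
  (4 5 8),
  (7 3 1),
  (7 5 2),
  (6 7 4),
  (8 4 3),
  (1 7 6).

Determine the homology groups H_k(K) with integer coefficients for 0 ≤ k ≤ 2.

H_0 ≅ Z,  H_1 ≅ Z^2,  H_2 ≅ Z.

Fix the vertex order 0 < 1 < 2 < 3 < 4 < 5 < 6 < 7 < 8 and write every simplex with vertices in increasing order. Then dim K = 2 and the simplices of K are:

  0-simplices (9): [0], [1], [2], [3], [4], [5], [6], [7], [8]
  1-simplices (27): (27 of them)
  2-simplices (18): [0,1,3], [0,1,5], [0,2,5], [0,2,6], [0,3,4], [0,4,6], [1,3,7], [1,5,8], [1,6,7], [1,6,8], [2,3,7], [2,3,8], [2,5,7], [2,6,8], [3,4,8], [4,5,7], [4,5,8], [4,6,7]

giving chain groups C_0 ≅ Z^9, C_1 ≅ Z^27, C_2 ≅ Z^18.

Boundary ∂_1: C_1 → C_0 is given by ∂[p,q] = [q] − [p].
As a 9×27 matrix over Z this has rank 8, with invariant factors (1,1,1,1,1,1,1,1).

∂_2: C_2 → C_1 maps a triangle to the signed sum of its edges. For instance
  ∂[0,1,3] = [1,3] − [0,3] + [0,1],
  ∂[0,1,5] = [1,5] − [0,5] + [0,1].
As a 27×18 matrix over Z this has rank 17, with invariant factors (1,1,1,1,1,1,1,1,1,1,1,1,1,1,1,1,1).

From H_k ≅ ker(∂_k) / im(∂_{k+1}) we obtain:

  H_0: rank C_0 − rank ∂_1 = 9 − 8 = 1, and the invariant factors of ∂_1 are all 1, so H_0 ≅ Z.
  H_1: rank ker ∂_1 − rank ∂_2 = (27 − 8) − 17 = 2, and the invariant factors of ∂_2 are all 1, so H_1 ≅ Z^2.
  H_2: rank ker ∂_2 − rank ∂_3 = (18 − 17) − 0 = 1, and there is no ∂_3, so H_2 ≅ Z.

As a check, the Euler characteristic is 9 − 27 + 18 = 0, which agrees with 1 − 2 + 1 = 0.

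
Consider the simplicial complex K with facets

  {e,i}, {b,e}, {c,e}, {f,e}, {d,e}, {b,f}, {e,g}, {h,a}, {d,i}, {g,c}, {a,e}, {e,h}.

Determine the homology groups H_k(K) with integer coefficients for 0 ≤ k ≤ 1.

H_0 ≅ Z,  H_1 ≅ Z^4.

Order the vertices as a < b < c < d < e < f < g < h < i. Listing each simplex with vertices in this order, K has dimension 1 with simplices:

  0-simplices (9): a, b, c, d, e, f, g, h, i
  1-simplices (12): ae, ah, be, bf, ce, cg, de, di, ef, eg, eh, ei

giving chain groups C_0 ≅ Z^9, C_1 ≅ Z^12.

∂_1: C_1 → C_0 is given by ∂[p,q] = [q] − [p]. For instance
  ∂cg = g − c.
As a 9×12 matrix over Z this has rank 8, with invariant factors (1,1,1,1,1,1,1,1).

Computing H_k = (kernel of ∂_k) / (image of ∂_{k+1}):

  H_0: rank C_0 − rank ∂_1 = 9 − 8 = 1, and the invariant factors of ∂_1 are all 1, so H_0 = Z.
  H_1: rank ker ∂_1 − rank ∂_2 = (12 − 8) − 0 = 4, and there is no ∂_2, so H_1 = Z^4.

As a check, the Euler characteristic is 9 − 12 = -3, which agrees with 1 − 4 = -3.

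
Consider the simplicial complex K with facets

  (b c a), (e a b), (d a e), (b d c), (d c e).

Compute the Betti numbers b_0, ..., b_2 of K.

b_0 = 1, b_1 = 1, b_2 = 0.

We work with the vertex ordering a < b < c < d < e. The simplices of K, each written with vertices in increasing order, are:

  0-simplices (5): a, b, c, d, e
  1-simplices (10): ab, ac, ad, ae, bc, bd, be, cd, ce, de
  2-simplices (5): abc, abe, ade, bcd, cde

giving chain groups C_0 ≅ Z^5, C_1 ≅ Z^10, C_2 ≅ Z^5.

Boundary ∂_1: C_1 → C_0 maps an edge to its endpoints' difference, ∂[p,q] = q − p. For instance
  ∂ab = b − a.
The 5×10 boundary matrix has rank 4 and Smith normal form diag(1,1,1,1).

∂_2: C_2 → C_1 sends each 2-simplex [p,q,r] to [q,r] − [p,r] + [p,q]. For instance
  ∂ade = de − ae + ad,
  ∂bcd = cd − bd + bc.
The 10×5 boundary matrix has rank 5 and Smith normal form diag(1,1,1,1,1).

From H_k ≅ ker(∂_k) / im(∂_{k+1}) we obtain:

  H_0: rank C_0 − rank ∂_1 = 5 − 4 = 1, and the invariant factors of ∂_1 are all 1, so H_0 ≅ Z.
  H_1: rank ker ∂_1 − rank ∂_2 = (10 − 4) − 5 = 1, and the invariant factors of ∂_2 are all 1, so H_1 ≅ Z.
  H_2: rank ker ∂_2 − rank ∂_3 = (5 − 5) − 0 = 0, and there is no ∂_3, so H_2 ≅ 0.

As a check, the Euler characteristic is 5 − 10 + 5 = 0, which agrees with 1 − 1 + 0 = 0.

Hence the Betti numbers are b_0 = 1, b_1 = 1, b_2 = 0.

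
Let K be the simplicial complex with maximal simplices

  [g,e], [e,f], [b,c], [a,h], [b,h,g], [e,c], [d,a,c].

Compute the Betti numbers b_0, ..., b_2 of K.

b_0 = 1, b_1 = 2, b_2 = 0.

We work with the vertex ordering a < b < c < d < e < f < g < h. The simplices of K, each written with vertices in increasing order, are:

  0-simplices (8): a, b, c, d, e, f, g, h
  1-simplices (11): ac, ad, ah, bc, bg, bh, cd, ce, ef, eg, gh
  2-simplices (2): acd, bgh

so the chain groups are C_0 ≅ Z^8, C_1 ≅ Z^11, C_2 ≅ Z^2.

∂_1: C_1 → C_0 sends each edge [p,q] (with p < q) to q − p. For instance
  ∂bg = g − b.
The resulting 8×11 matrix has rank 7, and its Smith normal form has invariant factors (1,1,1,1,1,1,1).

Boundary ∂_2: C_2 → C_1 maps a triangle to the signed sum of its edges. For instance
  ∂acd = cd − ad + ac,
  ∂bgh = gh − bh + bg.
The 11×2 boundary matrix has rank 2 and Smith normal form diag(1,1).

Reading off H_k = ker ∂_k / im ∂_{k+1}:

  H_0: rank C_0 − rank ∂_1 = 8 − 7 = 1, and the invariant factors of ∂_1 are all 1, so H_0 ≅ Z.
  H_1: rank ker ∂_1 − rank ∂_2 = (11 − 7) − 2 = 2, and the invariant factors of ∂_2 are all 1, so H_1 ≅ Z^2.
  H_2: rank ker ∂_2 − rank ∂_3 = (2 − 2) − 0 = 0, and there is no ∂_3, so H_2 ≅ 0.

Hence the Betti numbers are b_0 = 1, b_1 = 2, b_2 = 0.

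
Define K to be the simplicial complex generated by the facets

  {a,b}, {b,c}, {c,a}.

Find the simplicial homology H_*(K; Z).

H_0 = Z,  H_1 = Z.

K has 3 vertices, 3 edges.
rank ∂_0 = 0, rank ∂_1 = 2 ⇒ b_0 = 3 − 0 − 2 = 1; all invariant factors of ∂_1 are 1 so no torsion. So H_0 = Z.
rank ∂_1 = 2, rank ∂_2 = 0 ⇒ b_1 = 3 − 2 − 0 = 1. So H_1 = Z.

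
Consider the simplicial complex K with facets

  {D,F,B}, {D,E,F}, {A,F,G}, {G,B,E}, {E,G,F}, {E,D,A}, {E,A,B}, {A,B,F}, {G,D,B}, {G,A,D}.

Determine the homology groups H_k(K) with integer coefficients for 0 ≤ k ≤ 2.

Order the vertices as A < B < D < E < F < G. Listing each simplex with vertices in this order, K has dimension 2 with simplices:

  0-simplices (6): A, B, D, E, F, G
  1-simplices (15): AB, AD, AE, AF, AG, BD, BE, BF, BG, DE, DF, DG, EF, EG, FG
  2-simplices (10): ABE, ABF, ADE, ADG, AFG, BDF, BDG, BEG, DEF, EFG

giving chain groups C_0 ≅ Z^6, C_1 ≅ Z^15, C_2 ≅ Z^10.

The boundary map ∂_1: C_1 → C_0 sends each edge [p,q] (with p < q) to q − p. For instance
  ∂BE = E − B.
As a 6×15 matrix over Z this has rank 5, with invariant factors (1,1,1,1,1).

The boundary map ∂_2: C_2 → C_1 acts by ∂[p,q,r] = [q,r] − [p,r] + [p,q]. For instance
  ∂EFG = FG − EG + EF,
  ∂DEF = EF − DF + DE.
The 15×10 boundary matrix has rank 10 and Smith normal form diag(1,1,1,1,1,1,1,1,1,2).

Computing H_k = (kernel of ∂_k) / (image of ∂_{k+1}):

  H_0: rank C_0 − rank ∂_1 = 6 − 5 = 1, and the invariant factors of ∂_1 are all 1, so H_0 = Z.
  H_1: rank ker ∂_1 − rank ∂_2 = (15 − 5) − 10 = 0, and ∂_2 has invariant factor 2 > 1, so H_1 = Z/2.
  H_2: rank ker ∂_2 − rank ∂_3 = (10 − 10) − 0 = 0, and there is no ∂_3, so H_2 = 0.

(K is a triangulation of the real projective plane RP^2.)

H_0 ≅ Z,  H_1 ≅ Z/2,  H_2 = 0.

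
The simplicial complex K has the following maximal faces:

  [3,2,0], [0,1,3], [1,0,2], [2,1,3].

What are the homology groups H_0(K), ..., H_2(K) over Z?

We work with the vertex ordering 0 < 1 < 2 < 3. The simplices of K, each written with vertices in increasing order, are:

  0-simplices (4): [0], [1], [2], [3]
  1-simplices (6): [0,1], [0,2], [0,3], [1,2], [1,3], [2,3]
  2-simplices (4): [0,1,2], [0,1,3], [0,2,3], [1,2,3]

Hence C_0 ≅ Z^4, C_1 ≅ Z^6, C_2 ≅ Z^4.

∂_1: C_1 → C_0 sends each edge [p,q] (with p < q) to q − p.
This gives a 4×6 integer matrix of rank 3; reducing to Smith normal form yields diagonal entries (1,1,1).

Boundary ∂_2: C_2 → C_1 maps a triangle to the signed sum of its edges. For instance
  ∂[0,1,2] = [1,2] − [0,2] + [0,1],
  ∂[0,1,3] = [1,3] − [0,3] + [0,1].
As a 6×4 matrix over Z this has rank 3, with invariant factors (1,1,1).

From H_k ≅ ker(∂_k) / im(∂_{k+1}) we obtain:

  H_0: rank C_0 − rank ∂_1 = 4 − 3 = 1, and the invariant factors of ∂_1 are all 1, so H_0 ≅ Z.
  H_1: rank ker ∂_1 − rank ∂_2 = (6 − 3) − 3 = 0, and the invariant factors of ∂_2 are all 1, so H_1 ≅ 0.
  H_2: rank ker ∂_2 − rank ∂_3 = (4 − 3) − 0 = 1, and there is no ∂_3, so H_2 ≅ Z.

H_0 ≅ Z,  H_1 = 0,  H_2 ≅ Z.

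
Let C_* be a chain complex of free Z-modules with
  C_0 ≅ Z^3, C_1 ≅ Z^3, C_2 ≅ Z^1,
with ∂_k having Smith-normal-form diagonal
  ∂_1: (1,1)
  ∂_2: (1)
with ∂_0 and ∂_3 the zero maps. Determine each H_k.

H_0 = Z,  H_1 = 0,  H_2 = 0.

H_0: b_0 = 3 − 0 − 2 = 1; torsion from ∂_1 factors > 1: none. So H_0 = Z.
H_1: b_1 = 3 − 2 − 1 = 0; torsion from ∂_2 factors > 1: none. So H_1 = 0.
H_2: b_2 = 1 − 1 − 0 = 0; torsion from ∂_3 factors > 1: none. So H_2 = 0.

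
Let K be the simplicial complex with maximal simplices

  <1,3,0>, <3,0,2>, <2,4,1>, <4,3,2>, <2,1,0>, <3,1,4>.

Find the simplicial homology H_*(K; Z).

We work with the vertex ordering 0 < 1 < 2 < 3 < 4. The simplices of K, each written with vertices in increasing order, are:

  0-simplices (5): [0], [1], [2], [3], [4]
  1-simplices (9): [0,1], [0,2], [0,3], [1,2], [1,3], [1,4], [2,3], [2,4], [3,4]
  2-simplices (6): [0,1,2], [0,1,3], [0,2,3], [1,2,4], [1,3,4], [2,3,4]

so the chain groups are C_0 ≅ Z^5, C_1 ≅ Z^9, C_2 ≅ Z^6.

The boundary map ∂_1: C_1 → C_0 maps an edge to its endpoints' difference, ∂[p,q] = q − p.
This gives a 5×9 integer matrix of rank 4; reducing to Smith normal form yields diagonal entries (1,1,1,1).

Boundary ∂_2: C_2 → C_1 maps a triangle to the signed sum of its edges. For instance
  ∂[0,1,3] = [1,3] − [0,3] + [0,1],
  ∂[1,3,4] = [3,4] − [1,4] + [1,3].
The 9×6 boundary matrix has rank 5 and Smith normal form diag(1,1,1,1,1).

Reading off H_k = ker ∂_k / im ∂_{k+1}:

  H_0: rank C_0 − rank ∂_1 = 5 − 4 = 1, and the invariant factors of ∂_1 are all 1, so H_0 ≅ Z.
  H_1: rank ker ∂_1 − rank ∂_2 = (9 − 4) − 5 = 0, and the invariant factors of ∂_2 are all 1, so H_1 ≅ 0.
  H_2: rank ker ∂_2 − rank ∂_3 = (6 − 5) − 0 = 1, and there is no ∂_3, so H_2 ≅ Z.

H_0 = Z,  H_1 = 0,  H_2 = Z.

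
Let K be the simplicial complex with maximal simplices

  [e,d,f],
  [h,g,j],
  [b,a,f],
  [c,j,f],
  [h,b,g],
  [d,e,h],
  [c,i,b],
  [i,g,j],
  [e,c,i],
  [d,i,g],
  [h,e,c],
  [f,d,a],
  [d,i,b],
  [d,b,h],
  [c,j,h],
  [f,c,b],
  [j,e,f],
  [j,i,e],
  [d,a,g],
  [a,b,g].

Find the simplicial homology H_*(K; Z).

Take the total order a < b < c < d < e < f < g < h < i < j on the vertex set. Then K (dimension 2) consists of the simplices:

  0-simplices (10): a, b, c, d, e, f, g, h, i, j
  1-simplices (30): ab, ad, af, ag, bc, bd, bf, bg, bh, bi, ce, cf, ch, ci, cj, de, df, dg, dh, di, ef, eh, ei, ej, fj, gh, gi, gj, hj, ij
  2-simplices (20): abf, abg, adf, adg, bcf, bci, bdh, bdi, bgh, ceh, cei, cfj, chj, def, deh, dgi, efj, eij, ghj, gij

so the chain groups are C_0 ≅ Z^10, C_1 ≅ Z^30, C_2 ≅ Z^20.

Boundary ∂_1: C_1 → C_0 sends each edge [p,q] (with p < q) to q − p.
The 10×30 boundary matrix has rank 9 and Smith normal form diag(1,1,1,1,1,1,1,1,1).

Boundary ∂_2: C_2 → C_1 sends each 2-simplex [p,q,r] to [q,r] − [p,r] + [p,q]. For instance
  ∂cei = ei − ci + ce,
  ∂chj = hj − cj + ch.
This gives a 30×20 integer matrix of rank 20; reducing to Smith normal form yields diagonal entries (1,1,1,1,1,1,1,1,1,1,1,1,1,1,1,1,1,1,1,2).

Reading off H_k = ker ∂_k / im ∂_{k+1}:

  H_0: rank C_0 − rank ∂_1 = 10 − 9 = 1, and the invariant factors of ∂_1 are all 1, so H_0 ≅ Z.
  H_1: rank ker ∂_1 − rank ∂_2 = (30 − 9) − 20 = 1, and ∂_2 has invariant factor 2 > 1, so H_1 ≅ Z ⊕ Z/2Z.
  H_2: rank ker ∂_2 − rank ∂_3 = (20 − 20) − 0 = 0, and there is no ∂_3, so H_2 ≅ 0.

As a check, the Euler characteristic is 10 − 30 + 20 = 0, which agrees with 1 − 1 + 0 = 0.
(K is a triangulation of the Klein bottle.)

H_0 ≅ Z,  H_1 ≅ Z ⊕ Z/2Z,  H_2 = 0.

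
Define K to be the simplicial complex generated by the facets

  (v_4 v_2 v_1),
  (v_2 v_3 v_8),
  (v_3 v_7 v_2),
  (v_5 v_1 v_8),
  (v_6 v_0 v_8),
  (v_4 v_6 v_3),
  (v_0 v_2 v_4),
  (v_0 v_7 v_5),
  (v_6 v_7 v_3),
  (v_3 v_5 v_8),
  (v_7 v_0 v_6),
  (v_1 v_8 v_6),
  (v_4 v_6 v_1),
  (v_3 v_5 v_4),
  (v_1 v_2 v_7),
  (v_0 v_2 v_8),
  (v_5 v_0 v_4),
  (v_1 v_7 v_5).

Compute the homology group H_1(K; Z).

H_1 = Z^2.

We work with the vertex ordering v_0 < v_1 < v_2 < v_3 < v_4 < v_5 < v_6 < v_7 < v_8. The simplices of K, each written with vertices in increasing order, are:

  0-simplices (9): [v_0], [v_1], [v_2], [v_3], [v_4], [v_5], [v_6], [v_7], [v_8]
  1-simplices (27): (27 of them)
  2-simplices (18): (18 of them)

so the chain groups are C_0 ≅ Z^9, C_1 ≅ Z^27, C_2 ≅ Z^18.

Boundary ∂_1: C_1 → C_0 maps an edge to its endpoints' difference, ∂[p,q] = q − p.
The resulting 9×27 matrix has rank 8, and its Smith normal form has invariant factors (1,1,1,1,1,1,1,1).

The boundary map ∂_2: C_2 → C_1 acts by ∂[p,q,r] = [q,r] − [p,r] + [p,q]. For instance
  ∂[v_2,v_3,v_8] = [v_3,v_8] − [v_2,v_8] + [v_2,v_3],
  ∂[v_0,v_5,v_7] = [v_5,v_7] − [v_0,v_7] + [v_0,v_5].
The resulting 27×18 matrix has rank 17, and its Smith normal form has invariant factors (1,1,1,1,1,1,1,1,1,1,1,1,1,1,1,1,1).

From H_k ≅ ker(∂_k) / im(∂_{k+1}) we obtain:

  H_1: rank ker ∂_1 − rank ∂_2 = (27 − 8) − 17 = 2, and the invariant factors of ∂_2 are all 1, so H_1 = Z^2.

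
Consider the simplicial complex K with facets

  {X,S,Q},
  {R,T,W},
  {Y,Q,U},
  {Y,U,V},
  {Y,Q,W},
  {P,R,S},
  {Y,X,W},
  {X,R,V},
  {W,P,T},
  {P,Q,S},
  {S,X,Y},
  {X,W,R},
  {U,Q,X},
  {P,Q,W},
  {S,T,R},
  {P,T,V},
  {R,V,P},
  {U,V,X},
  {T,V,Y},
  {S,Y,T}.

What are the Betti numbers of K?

Take the total order P < Q < R < S < T < U < V < W < X < Y on the vertex set. Then K (dimension 2) consists of the simplices:

  0-simplices (10): P, Q, R, S, T, U, V, W, X, Y
  1-simplices (30): PQ, PR, PS, PT, PV, PW, QS, QU, QW, QX, QY, RS, RT, RV, RW, RX, ST, SX, SY, TV, TW, TY, UV, UX, UY, VX, VY, WX, WY, XY
  2-simplices (20): PQS, PQW, PRS, PRV, PTV, PTW, QSX, QUX, QUY, QWY, RST, RTW, RVX, RWX, STY, SXY, TVY, UVX, UVY, WXY

Hence C_0 ≅ Z^10, C_1 ≅ Z^30, C_2 ≅ Z^20.

Boundary ∂_1: C_1 → C_0 maps an edge to its endpoints' difference, ∂[p,q] = q − p.
The resulting 10×30 matrix has rank 9, and its Smith normal form has invariant factors (1,1,1,1,1,1,1,1,1).

Boundary ∂_2: C_2 → C_1 acts by ∂[p,q,r] = [q,r] − [p,r] + [p,q]. For instance
  ∂PTW = TW − PW + PT,
  ∂PRS = RS − PS + PR.
This gives a 30×20 integer matrix of rank 20; reducing to Smith normal form yields diagonal entries (1,1,1,1,1,1,1,1,1,1,1,1,1,1,1,1,1,1,1,2).

From H_k ≅ ker(∂_k) / im(∂_{k+1}) we obtain:

  H_0: rank C_0 − rank ∂_1 = 10 − 9 = 1, and the invariant factors of ∂_1 are all 1, so H_0 = Z.
  H_1: rank ker ∂_1 − rank ∂_2 = (30 − 9) − 20 = 1, and ∂_2 has invariant factor 2 > 1, so H_1 = Z ⊕ Z/2.
  H_2: rank ker ∂_2 − rank ∂_3 = (20 − 20) − 0 = 0, and there is no ∂_3, so H_2 = 0.

Hence the Betti numbers are b_0 = 1, b_1 = 1, b_2 = 0.

b_0 = 1, b_1 = 1, b_2 = 0.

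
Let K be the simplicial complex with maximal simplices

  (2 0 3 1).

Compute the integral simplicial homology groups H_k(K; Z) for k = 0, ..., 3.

K has 4 vertices, 6 edges, 4 triangles, 1 3-simplex.
rank ∂_0 = 0, rank ∂_1 = 3 ⇒ b_0 = 4 − 0 − 3 = 1; all invariant factors of ∂_1 are 1 so no torsion. So H_0 ≅ Z.
rank ∂_1 = 3, rank ∂_2 = 3 ⇒ b_1 = 6 − 3 − 3 = 0; all invariant factors of ∂_2 are 1 so no torsion. So H_1 ≅ 0.
rank ∂_2 = 3, rank ∂_3 = 1 ⇒ b_2 = 4 − 3 − 1 = 0; all invariant factors of ∂_3 are 1 so no torsion. So H_2 ≅ 0.
rank ∂_3 = 1, rank ∂_4 = 0 ⇒ b_3 = 1 − 1 − 0 = 0. So H_3 ≅ 0.

H_0 ≅ Z,  H_1 = 0,  H_2 = 0,  H_3 = 0.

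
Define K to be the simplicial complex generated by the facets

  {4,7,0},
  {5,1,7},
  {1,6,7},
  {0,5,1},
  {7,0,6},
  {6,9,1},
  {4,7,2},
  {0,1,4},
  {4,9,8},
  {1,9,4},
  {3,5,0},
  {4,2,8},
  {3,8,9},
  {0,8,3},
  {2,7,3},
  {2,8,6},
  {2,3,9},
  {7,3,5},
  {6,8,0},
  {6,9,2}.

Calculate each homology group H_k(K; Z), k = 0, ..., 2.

Take the total order 0 < 1 < 2 < 3 < 4 < 5 < 6 < 7 < 8 < 9 on the vertex set. Then K (dimension 2) consists of the simplices:

  0-simplices (10): [0], [1], [2], [3], [4], [5], [6], [7], [8], [9]
  1-simplices (30): (30 of them)
  2-simplices (20): (20 of them)

so the chain groups are C_0 ≅ Z^10, C_1 ≅ Z^30, C_2 ≅ Z^20.

∂_1: C_1 → C_0 maps an edge to its endpoints' difference, ∂[p,q] = q − p.
As a 10×30 matrix over Z this has rank 9, with invariant factors (1,1,1,1,1,1,1,1,1).

The boundary map ∂_2: C_2 → C_1 acts by ∂[p,q,r] = [q,r] − [p,r] + [p,q]. For instance
  ∂[0,1,4] = [1,4] − [0,4] + [0,1],
  ∂[0,6,7] = [6,7] − [0,7] + [0,6].
This gives a 30×20 integer matrix of rank 20; reducing to Smith normal form yields diagonal entries (1,1,1,1,1,1,1,1,1,1,1,1,1,1,1,1,1,1,1,2).

Now H_k = ker ∂_k / im ∂_{k+1}, so:

  H_0: rank C_0 − rank ∂_1 = 10 − 9 = 1, and the invariant factors of ∂_1 are all 1, so H_0 ≅ Z.
  H_1: rank ker ∂_1 − rank ∂_2 = (30 − 9) − 20 = 1, and ∂_2 has invariant factor 2 > 1, so H_1 ≅ Z × Z/2.
  H_2: rank ker ∂_2 − rank ∂_3 = (20 − 20) − 0 = 0, and there is no ∂_3, so H_2 ≅ 0.

As a check, the Euler characteristic is 10 − 30 + 20 = 0, which agrees with 1 − 1 + 0 = 0.

H_0 = Z,  H_1 = Z × Z/2,  H_2 = 0.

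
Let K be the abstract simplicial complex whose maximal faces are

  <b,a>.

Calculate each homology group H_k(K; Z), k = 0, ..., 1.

H_0 = Z,  H_1 = 0.

Fix the vertex order a < b and write every simplex with vertices in increasing order. Then dim K = 1 and the simplices of K are:

  0-simplices (2): a, b
  1-simplices (1): ab

Hence C_0 ≅ Z^2, C_1 ≅ Z^1.

The boundary map ∂_1: C_1 → C_0 sends each edge [p,q] (with p < q) to q − p. For instance
  ∂ab = b − a.
The resulting 2×1 matrix has rank 1, and its Smith normal form has invariant factors (1).

Now H_k = ker ∂_k / im ∂_{k+1}, so:

  H_0: rank C_0 − rank ∂_1 = 2 − 1 = 1, and the invariant factors of ∂_1 are all 1, so H_0 = Z.
  H_1: rank ker ∂_1 − rank ∂_2 = (1 − 1) − 0 = 0, and there is no ∂_2, so H_1 = 0.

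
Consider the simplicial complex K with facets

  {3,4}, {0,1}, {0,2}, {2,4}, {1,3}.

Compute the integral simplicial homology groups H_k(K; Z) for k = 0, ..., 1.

Order the vertices as 0 < 1 < 2 < 3 < 4. Listing each simplex with vertices in this order, K has dimension 1 with simplices:

  0-simplices (5): [0], [1], [2], [3], [4]
  1-simplices (5): [0,1], [0,2], [1,3], [2,4], [3,4]

so the chain groups are C_0 ≅ Z^5, C_1 ≅ Z^5.

Boundary ∂_1: C_1 → C_0 is given by ∂[p,q] = [q] − [p]. For instance
  ∂[0,2] = [2] − [0].
This gives a 5×5 integer matrix of rank 4; reducing to Smith normal form yields diagonal entries (1,1,1,1).

Now H_k = ker ∂_k / im ∂_{k+1}, so:

  H_0: rank C_0 − rank ∂_1 = 5 − 4 = 1, and the invariant factors of ∂_1 are all 1, so H_0 ≅ Z.
  H_1: rank ker ∂_1 − rank ∂_2 = (5 − 4) − 0 = 1, and there is no ∂_2, so H_1 ≅ Z.

As a check, the Euler characteristic is 5 − 5 = 0, which agrees with 1 − 1 = 0.
(K is a triangulation of the circle S^1.)

H_0 ≅ Z,  H_1 ≅ Z.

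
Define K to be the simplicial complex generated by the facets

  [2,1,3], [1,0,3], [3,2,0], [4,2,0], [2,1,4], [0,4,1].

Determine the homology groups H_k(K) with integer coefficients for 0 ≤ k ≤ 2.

Fix the vertex order 0 < 1 < 2 < 3 < 4 and write every simplex with vertices in increasing order. Then dim K = 2 and the simplices of K are:

  0-simplices (5): [0], [1], [2], [3], [4]
  1-simplices (9): [0,1], [0,2], [0,3], [0,4], [1,2], [1,3], [1,4], [2,3], [2,4]
  2-simplices (6): [0,1,3], [0,1,4], [0,2,3], [0,2,4], [1,2,3], [1,2,4]

giving chain groups C_0 ≅ Z^5, C_1 ≅ Z^9, C_2 ≅ Z^6.

Boundary ∂_1: C_1 → C_0 maps an edge to its endpoints' difference, ∂[p,q] = q − p.
This gives a 5×9 integer matrix of rank 4; reducing to Smith normal form yields diagonal entries (1,1,1,1).

Boundary ∂_2: C_2 → C_1 maps a triangle to the signed sum of its edges. For instance
  ∂[0,2,3] = [2,3] − [0,3] + [0,2],
  ∂[0,1,4] = [1,4] − [0,4] + [0,1].
As a 9×6 matrix over Z this has rank 5, with invariant factors (1,1,1,1,1).

Now H_k = ker ∂_k / im ∂_{k+1}, so:

  H_0: rank C_0 − rank ∂_1 = 5 − 4 = 1, and the invariant factors of ∂_1 are all 1, so H_0 = Z.
  H_1: rank ker ∂_1 − rank ∂_2 = (9 − 4) − 5 = 0, and the invariant factors of ∂_2 are all 1, so H_1 = 0.
  H_2: rank ker ∂_2 − rank ∂_3 = (6 − 5) − 0 = 1, and there is no ∂_3, so H_2 = Z.

As a check, the Euler characteristic is 5 − 9 + 6 = 2, which agrees with 1 − 0 + 1 = 2.

H_0 = Z,  H_1 = 0,  H_2 = Z.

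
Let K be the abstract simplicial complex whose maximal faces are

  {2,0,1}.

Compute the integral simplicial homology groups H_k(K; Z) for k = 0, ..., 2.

H_0 = Z,  H_1 = 0,  H_2 = 0.

Fix the vertex order 0 < 1 < 2 and write every simplex with vertices in increasing order. Then dim K = 2 and the simplices of K are:

  0-simplices (3): [0], [1], [2]
  1-simplices (3): [0,1], [0,2], [1,2]
  2-simplices (1): [0,1,2]

giving chain groups C_0 ≅ Z^3, C_1 ≅ Z^3, C_2 ≅ Z^1.

The boundary map ∂_1: C_1 → C_0 sends each edge [p,q] (with p < q) to q − p.
The resulting 3×3 matrix has rank 2, and its Smith normal form has invariant factors (1,1).

The boundary map ∂_2: C_2 → C_1 maps a triangle to the signed sum of its edges. For instance
  ∂[0,1,2] = [1,2] − [0,2] + [0,1].
The 3×1 boundary matrix has rank 1 and Smith normal form diag(1).

Computing H_k = (kernel of ∂_k) / (image of ∂_{k+1}):

  H_0: rank C_0 − rank ∂_1 = 3 − 2 = 1, and the invariant factors of ∂_1 are all 1, so H_0 ≅ Z.
  H_1: rank ker ∂_1 − rank ∂_2 = (3 − 2) − 1 = 0, and the invariant factors of ∂_2 are all 1, so H_1 ≅ 0.
  H_2: rank ker ∂_2 − rank ∂_3 = (1 − 1) − 0 = 0, and there is no ∂_3, so H_2 ≅ 0.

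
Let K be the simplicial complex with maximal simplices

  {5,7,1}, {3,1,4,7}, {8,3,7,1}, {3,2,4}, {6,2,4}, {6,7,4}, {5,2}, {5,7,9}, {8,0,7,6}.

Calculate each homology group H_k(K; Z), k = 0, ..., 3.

H_0 = Z,  H_1 = Z,  H_2 = 0,  H_3 = 0.

Fix the vertex order 0 < 1 < 2 < 3 < 4 < 5 < 6 < 7 < 8 < 9 and write every simplex with vertices in increasing order. Then dim K = 3 and the simplices of K are:

  0-simplices (10): [0], [1], [2], [3], [4], [5], [6], [7], [8], [9]
  1-simplices (23): [0,6], [0,7], [0,8], [1,3], [1,4], [1,5], [1,7], [1,8], [2,3], [2,4], [2,5], [2,6], [3,4], [3,7], [3,8], [4,6], [4,7], [5,7], [5,9], [6,7], [6,8], [7,8], [7,9]
  2-simplices (16): [0,6,7], [0,6,8], [0,7,8], [1,3,4], [1,3,7], [1,3,8], [1,4,7], [1,5,7], [1,7,8], [2,3,4], [2,4,6], [3,4,7], [3,7,8], [4,6,7], [5,7,9], [6,7,8]
  3-simplices (3): [0,6,7,8], [1,3,4,7], [1,3,7,8]

giving chain groups C_0 ≅ Z^10, C_1 ≅ Z^23, C_2 ≅ Z^16, C_3 ≅ Z^3.

The boundary map ∂_1: C_1 → C_0 maps an edge to its endpoints' difference, ∂[p,q] = q − p.
As a 10×23 matrix over Z this has rank 9, with invariant factors (1,1,1,1,1,1,1,1,1).

The boundary map ∂_2: C_2 → C_1 acts by ∂[p,q,r] = [q,r] − [p,r] + [p,q]. For instance
  ∂[1,4,7] = [4,7] − [1,7] + [1,4],
  ∂[0,6,7] = [6,7] − [0,7] + [0,6].
The 23×16 boundary matrix has rank 13 and Smith normal form diag(1,1,1,1,1,1,1,1,1,1,1,1,1).

The boundary map ∂_3: C_3 → C_2 sends each 3-simplex σ to the alternating sum Σ_i (−1)^i (σ with its i-th vertex removed). For instance
  ∂[0,6,7,8] = [6,7,8] − [0,7,8] + [0,6,8] − [0,6,7],
  ∂[1,3,7,8] = [3,7,8] − [1,7,8] + [1,3,8] − [1,3,7].
The 16×3 boundary matrix has rank 3 and Smith normal form diag(1,1,1).

Reading off H_k = ker ∂_k / im ∂_{k+1}:

  H_0: rank C_0 − rank ∂_1 = 10 − 9 = 1, and the invariant factors of ∂_1 are all 1, so H_0 ≅ Z.
  H_1: rank ker ∂_1 − rank ∂_2 = (23 − 9) − 13 = 1, and the invariant factors of ∂_2 are all 1, so H_1 ≅ Z.
  H_2: rank ker ∂_2 − rank ∂_3 = (16 − 13) − 3 = 0, and the invariant factors of ∂_3 are all 1, so H_2 ≅ 0.
  H_3: rank ker ∂_3 − rank ∂_4 = (3 − 3) − 0 = 0, and there is no ∂_4, so H_3 ≅ 0.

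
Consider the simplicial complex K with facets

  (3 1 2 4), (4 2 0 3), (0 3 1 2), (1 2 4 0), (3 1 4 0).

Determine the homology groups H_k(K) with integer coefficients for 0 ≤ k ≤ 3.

H_0 = Z,  H_1 = 0,  H_2 = 0,  H_3 = Z.

Take the total order 0 < 1 < 2 < 3 < 4 on the vertex set. Then K (dimension 3) consists of the simplices:

  0-simplices (5): [0], [1], [2], [3], [4]
  1-simplices (10): [0,1], [0,2], [0,3], [0,4], [1,2], [1,3], [1,4], [2,3], [2,4], [3,4]
  2-simplices (10): [0,1,2], [0,1,3], [0,1,4], [0,2,3], [0,2,4], [0,3,4], [1,2,3], [1,2,4], [1,3,4], [2,3,4]
  3-simplices (5): [0,1,2,3], [0,1,2,4], [0,1,3,4], [0,2,3,4], [1,2,3,4]

Hence C_0 ≅ Z^5, C_1 ≅ Z^10, C_2 ≅ Z^10, C_3 ≅ Z^5.

The boundary map ∂_1: C_1 → C_0 maps an edge to its endpoints' difference, ∂[p,q] = q − p. For instance
  ∂[0,1] = [1] − [0].
This gives a 5×10 integer matrix of rank 4; reducing to Smith normal form yields diagonal entries (1,1,1,1).

Boundary ∂_2: C_2 → C_1 maps a triangle to the signed sum of its edges. For instance
  ∂[2,3,4] = [3,4] − [2,4] + [2,3],
  ∂[1,2,4] = [2,4] − [1,4] + [1,2].
The resulting 10×10 matrix has rank 6, and its Smith normal form has invariant factors (1,1,1,1,1,1).

Boundary ∂_3: C_3 → C_2 sends each 3-simplex σ to the alternating sum Σ_i (−1)^i (σ with its i-th vertex removed). For instance
  ∂[0,2,3,4] = [2,3,4] − [0,3,4] + [0,2,4] − [0,2,3],
  ∂[0,1,3,4] = [1,3,4] − [0,3,4] + [0,1,4] − [0,1,3].
As a 10×5 matrix over Z this has rank 4, with invariant factors (1,1,1,1).

Now H_k = ker ∂_k / im ∂_{k+1}, so:

  H_0: rank C_0 − rank ∂_1 = 5 − 4 = 1, and the invariant factors of ∂_1 are all 1, so H_0 = Z.
  H_1: rank ker ∂_1 − rank ∂_2 = (10 − 4) − 6 = 0, and the invariant factors of ∂_2 are all 1, so H_1 = 0.
  H_2: rank ker ∂_2 − rank ∂_3 = (10 − 6) − 4 = 0, and the invariant factors of ∂_3 are all 1, so H_2 = 0.
  H_3: rank ker ∂_3 − rank ∂_4 = (5 − 4) − 0 = 1, and there is no ∂_4, so H_3 = Z.

As a check, the Euler characteristic is 5 − 10 + 10 − 5 = 0, which agrees with 1 − 0 + 0 − 1 = 0.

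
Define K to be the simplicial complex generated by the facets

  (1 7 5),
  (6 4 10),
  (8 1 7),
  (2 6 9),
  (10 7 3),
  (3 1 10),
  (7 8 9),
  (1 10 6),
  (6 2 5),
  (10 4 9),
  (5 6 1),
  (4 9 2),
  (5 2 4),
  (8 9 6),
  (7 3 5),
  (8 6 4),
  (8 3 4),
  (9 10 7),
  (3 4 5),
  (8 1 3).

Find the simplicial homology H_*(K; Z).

H_0 = Z,  H_1 = Z ⊕ Z/2,  H_2 = 0.

Take the total order 1 < 2 < 3 < 4 < 5 < 6 < 7 < 8 < 9 < 10 on the vertex set. Then K (dimension 2) consists of the simplices:

  0-simplices (10): [1], [2], [3], [4], [5], [6], [7], [8], [9], [10]
  1-simplices (30): (30 of them)
  2-simplices (20): (20 of them)

giving chain groups C_0 ≅ Z^10, C_1 ≅ Z^30, C_2 ≅ Z^20.

Boundary ∂_1: C_1 → C_0 maps an edge to its endpoints' difference, ∂[p,q] = q − p. For instance
  ∂[2,6] = [6] − [2].
The resulting 10×30 matrix has rank 9, and its Smith normal form has invariant factors (1,1,1,1,1,1,1,1,1).

∂_2: C_2 → C_1 sends each 2-simplex [p,q,r] to [q,r] − [p,r] + [p,q]. For instance
  ∂[1,5,6] = [5,6] − [1,6] + [1,5],
  ∂[2,6,9] = [6,9] − [2,9] + [2,6].
The 30×20 boundary matrix has rank 20 and Smith normal form diag(1,1,1,1,1,1,1,1,1,1,1,1,1,1,1,1,1,1,1,2).

Computing H_k = (kernel of ∂_k) / (image of ∂_{k+1}):

  H_0: rank C_0 − rank ∂_1 = 10 − 9 = 1, and the invariant factors of ∂_1 are all 1, so H_0 ≅ Z.
  H_1: rank ker ∂_1 − rank ∂_2 = (30 − 9) − 20 = 1, and ∂_2 has invariant factor 2 > 1, so H_1 ≅ Z ⊕ Z/2.
  H_2: rank ker ∂_2 − rank ∂_3 = (20 − 20) − 0 = 0, and there is no ∂_3, so H_2 ≅ 0.

As a check, the Euler characteristic is 10 − 30 + 20 = 0, which agrees with 1 − 1 + 0 = 0.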